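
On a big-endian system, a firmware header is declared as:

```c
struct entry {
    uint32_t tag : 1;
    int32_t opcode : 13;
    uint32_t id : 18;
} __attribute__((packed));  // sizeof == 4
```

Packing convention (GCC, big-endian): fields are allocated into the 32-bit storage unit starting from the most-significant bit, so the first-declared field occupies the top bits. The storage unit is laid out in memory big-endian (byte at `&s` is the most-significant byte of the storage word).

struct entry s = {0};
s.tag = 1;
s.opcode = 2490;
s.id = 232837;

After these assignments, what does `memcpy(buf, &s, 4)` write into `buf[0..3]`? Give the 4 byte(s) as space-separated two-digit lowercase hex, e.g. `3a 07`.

a6 eb 8d 85

tag:1 = 1 → 0x1 << 31 → word 0x80000000
opcode:13 = 2490 → 0x9ba << 18 → word 0xa6e80000
id:18 = 232837 → 0x38d85 << 0 → word 0xa6eb8d85
word = 0xa6eb8d85 → big-endian bytes:
  [0]=0xa6  [1]=0xeb  [2]=0x8d  [3]=0x85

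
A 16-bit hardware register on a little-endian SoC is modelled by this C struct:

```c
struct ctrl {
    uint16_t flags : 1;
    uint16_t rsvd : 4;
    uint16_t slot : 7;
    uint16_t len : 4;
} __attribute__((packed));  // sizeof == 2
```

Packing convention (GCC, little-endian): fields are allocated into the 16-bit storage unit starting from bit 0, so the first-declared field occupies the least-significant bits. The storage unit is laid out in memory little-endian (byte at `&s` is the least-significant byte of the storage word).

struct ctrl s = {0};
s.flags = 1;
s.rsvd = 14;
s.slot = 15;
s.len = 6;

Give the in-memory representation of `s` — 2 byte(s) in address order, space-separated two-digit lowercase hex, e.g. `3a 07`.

fd 61

[0+:1] flags=1 & 0x1 = 0x1; word=0x0001
[1+:4] rsvd=14 & 0xf = 0xe; word=0x001d
[5+:7] slot=15 & 0x7f = 0xf; word=0x01fd
[12+:4] len=6 & 0xf = 0x6; word=0x61fd
word = 0x61fd → little-endian bytes:
  [0]=0xfd  [1]=0x61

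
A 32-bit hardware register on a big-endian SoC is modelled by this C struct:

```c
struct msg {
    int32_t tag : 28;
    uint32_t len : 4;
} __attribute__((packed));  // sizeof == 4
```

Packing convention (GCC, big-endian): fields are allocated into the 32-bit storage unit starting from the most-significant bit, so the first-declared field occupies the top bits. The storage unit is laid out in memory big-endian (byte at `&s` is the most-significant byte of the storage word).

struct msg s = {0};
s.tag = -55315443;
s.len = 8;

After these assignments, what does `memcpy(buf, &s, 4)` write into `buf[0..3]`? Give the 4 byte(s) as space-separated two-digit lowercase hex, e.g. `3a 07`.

tag:28 = -55315443 → 0xcb3f40d << 4 → word 0xcb3f40d0
len:4 = 8 → 0x8 << 0 → word 0xcb3f40d8
word = 0xcb3f40d8 → big-endian bytes:
  [0]=0xcb  [1]=0x3f  [2]=0x40  [3]=0xd8

cb 3f 40 d8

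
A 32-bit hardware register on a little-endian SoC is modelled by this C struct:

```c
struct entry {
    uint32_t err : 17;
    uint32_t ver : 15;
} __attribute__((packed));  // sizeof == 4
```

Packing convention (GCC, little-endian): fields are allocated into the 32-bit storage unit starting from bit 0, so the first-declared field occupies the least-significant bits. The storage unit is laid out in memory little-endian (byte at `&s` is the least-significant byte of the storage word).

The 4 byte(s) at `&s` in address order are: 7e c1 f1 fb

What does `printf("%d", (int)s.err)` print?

115070

[0]=0x7e [1]=0xc1 [2]=0xf1 [3]=0xfb (little-endian) → word 0xfbf1c17e
err:17 @ bit 0 → (0xfbf1c17e>>0)&0x1ffff = 0x1c17e  ←
ver:15 @ bit 17 → (0xfbf1c17e>>17)&0x7fff = 0x7df8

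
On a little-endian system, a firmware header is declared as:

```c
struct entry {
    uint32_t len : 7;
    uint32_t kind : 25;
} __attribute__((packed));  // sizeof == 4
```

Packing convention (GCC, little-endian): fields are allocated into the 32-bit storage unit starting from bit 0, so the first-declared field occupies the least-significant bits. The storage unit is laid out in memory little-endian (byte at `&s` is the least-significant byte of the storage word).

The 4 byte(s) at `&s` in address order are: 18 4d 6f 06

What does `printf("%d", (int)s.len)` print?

24

[0]=0x18 [1]=0x4d [2]=0x6f [3]=0x06 (little-endian) → word 0x066f4d18
len:7 @ bit 0 → (0x066f4d18>>0)&0x7f = 0x18  ←
kind:25 @ bit 7 → (0x066f4d18>>7)&0x1ffffff = 0xcde9a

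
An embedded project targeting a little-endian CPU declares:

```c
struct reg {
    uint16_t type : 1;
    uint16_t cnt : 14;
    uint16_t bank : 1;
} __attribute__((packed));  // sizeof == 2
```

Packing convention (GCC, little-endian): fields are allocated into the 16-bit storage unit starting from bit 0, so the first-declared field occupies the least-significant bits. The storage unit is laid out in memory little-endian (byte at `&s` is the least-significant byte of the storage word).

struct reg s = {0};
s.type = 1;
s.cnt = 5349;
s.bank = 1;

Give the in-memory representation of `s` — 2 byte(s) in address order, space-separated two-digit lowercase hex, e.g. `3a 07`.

cb a9

type (1b) val=1 bits=0x1 at bit 0: 0x0001
cnt (14b) val=5349 bits=0x14e5 at bit 1: 0x29cb
bank (1b) val=1 bits=0x1 at bit 15: 0xa9cb
word = 0xa9cb → little-endian bytes:
  [0]=0xcb  [1]=0xa9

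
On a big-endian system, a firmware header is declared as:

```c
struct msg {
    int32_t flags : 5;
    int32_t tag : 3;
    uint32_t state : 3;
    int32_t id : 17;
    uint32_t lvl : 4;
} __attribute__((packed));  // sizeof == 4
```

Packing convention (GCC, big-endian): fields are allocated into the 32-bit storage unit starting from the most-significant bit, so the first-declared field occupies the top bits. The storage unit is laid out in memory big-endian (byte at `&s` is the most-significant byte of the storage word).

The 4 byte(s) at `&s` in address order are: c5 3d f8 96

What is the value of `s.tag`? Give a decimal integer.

[0]=0xc5 [1]=0x3d [2]=0xf8 [3]=0x96 (big-endian) → word 0xc53df896
flags [27+:5] = (word>>27) & 0x1f = 24
tag [24+:3] = (word>>24) & 0x7 = 5  ←
state [21+:3] = (word>>21) & 0x7 = 1
id [4+:17] = (word>>4) & 0x1ffff = 122761
lvl [0+:4] = (word>>0) & 0xf = 6
tag signed 3b, MSB=1: 5 - 8 = -3

-3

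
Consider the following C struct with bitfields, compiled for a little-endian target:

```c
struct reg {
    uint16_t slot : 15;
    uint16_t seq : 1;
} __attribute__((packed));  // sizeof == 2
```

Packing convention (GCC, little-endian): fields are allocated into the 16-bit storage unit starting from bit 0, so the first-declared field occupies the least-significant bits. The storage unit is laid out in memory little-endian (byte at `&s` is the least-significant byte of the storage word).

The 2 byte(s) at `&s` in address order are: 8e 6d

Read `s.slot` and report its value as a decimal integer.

[0]=0x8e [1]=0x6d (little-endian) → word 0x6d8e
slot [0+:15] = (word>>0) & 0x7fff = 28046  ←
seq [15+:1] = (word>>15) & 0x1 = 0

28046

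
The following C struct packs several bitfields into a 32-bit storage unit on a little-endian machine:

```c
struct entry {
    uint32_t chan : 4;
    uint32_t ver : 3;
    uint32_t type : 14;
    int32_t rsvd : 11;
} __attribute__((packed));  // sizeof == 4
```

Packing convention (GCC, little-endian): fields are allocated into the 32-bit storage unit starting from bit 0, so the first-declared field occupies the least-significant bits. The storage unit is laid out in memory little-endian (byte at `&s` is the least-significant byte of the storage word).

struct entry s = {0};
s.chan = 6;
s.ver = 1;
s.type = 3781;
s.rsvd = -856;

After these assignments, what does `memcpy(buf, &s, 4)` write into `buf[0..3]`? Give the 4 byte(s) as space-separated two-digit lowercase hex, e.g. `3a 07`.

chan:4 = 6 → 0x6 << 0 → word 0x00000006
ver:3 = 1 → 0x1 << 4 → word 0x00000016
type:14 = 3781 → 0xec5 << 7 → word 0x00076296
rsvd:11 = -856 → 0x4a8 << 21 → word 0x95076296
word = 0x95076296 → little-endian bytes:
  [0]=0x96  [1]=0x62  [2]=0x07  [3]=0x95

96 62 07 95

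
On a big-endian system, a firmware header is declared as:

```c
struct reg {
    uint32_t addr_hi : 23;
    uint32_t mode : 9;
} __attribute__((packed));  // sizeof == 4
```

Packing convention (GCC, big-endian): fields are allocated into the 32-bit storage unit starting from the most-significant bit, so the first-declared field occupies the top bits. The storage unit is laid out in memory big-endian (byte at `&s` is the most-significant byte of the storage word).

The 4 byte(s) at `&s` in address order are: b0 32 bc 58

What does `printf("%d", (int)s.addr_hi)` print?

[0]=0xb0 [1]=0x32 [2]=0xbc [3]=0x58 (big-endian) → word 0xb032bc58
addr_hi:23 @ bit 9 → (0xb032bc58>>9)&0x7fffff = 0x58195e  ←
mode:9 @ bit 0 → (0xb032bc58>>0)&0x1ff = 0x58

5773662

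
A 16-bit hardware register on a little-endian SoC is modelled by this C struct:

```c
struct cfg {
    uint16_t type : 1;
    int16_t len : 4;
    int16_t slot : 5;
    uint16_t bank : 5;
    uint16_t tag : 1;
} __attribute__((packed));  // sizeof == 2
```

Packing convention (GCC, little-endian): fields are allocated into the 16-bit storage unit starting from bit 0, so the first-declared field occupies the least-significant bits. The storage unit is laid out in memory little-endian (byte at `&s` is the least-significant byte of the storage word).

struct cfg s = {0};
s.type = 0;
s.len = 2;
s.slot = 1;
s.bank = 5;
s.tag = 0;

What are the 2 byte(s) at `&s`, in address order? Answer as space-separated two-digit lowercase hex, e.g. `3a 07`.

24 14

[0+:1] type=0 & 0x1 = 0x0; word=0x0000
[1+:4] len=2 & 0xf = 0x2; word=0x0004
[5+:5] slot=1 & 0x1f = 0x1; word=0x0024
[10+:5] bank=5 & 0x1f = 0x5; word=0x1424
[15+:1] tag=0 & 0x1 = 0x0; word=0x1424
word = 0x1424 → little-endian bytes:
  [0]=0x24  [1]=0x14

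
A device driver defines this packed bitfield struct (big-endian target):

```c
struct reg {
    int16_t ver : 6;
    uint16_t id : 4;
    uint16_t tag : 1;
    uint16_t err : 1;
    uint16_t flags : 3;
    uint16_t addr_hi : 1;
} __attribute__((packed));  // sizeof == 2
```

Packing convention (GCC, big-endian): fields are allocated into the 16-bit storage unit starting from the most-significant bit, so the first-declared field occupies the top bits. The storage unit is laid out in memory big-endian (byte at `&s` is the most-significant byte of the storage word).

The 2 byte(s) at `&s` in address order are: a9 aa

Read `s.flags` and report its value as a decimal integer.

5

[0]=0xa9 [1]=0xaa (big-endian) → word 0xa9aa
ver:6 @ bit 10 → (0xa9aa>>10)&0x3f = 0x2a
id:4 @ bit 6 → (0xa9aa>>6)&0xf = 0x6
tag:1 @ bit 5 → (0xa9aa>>5)&0x1 = 0x1
err:1 @ bit 4 → (0xa9aa>>4)&0x1 = 0x0
flags:3 @ bit 1 → (0xa9aa>>1)&0x7 = 0x5  ←
addr_hi:1 @ bit 0 → (0xa9aa>>0)&0x1 = 0x0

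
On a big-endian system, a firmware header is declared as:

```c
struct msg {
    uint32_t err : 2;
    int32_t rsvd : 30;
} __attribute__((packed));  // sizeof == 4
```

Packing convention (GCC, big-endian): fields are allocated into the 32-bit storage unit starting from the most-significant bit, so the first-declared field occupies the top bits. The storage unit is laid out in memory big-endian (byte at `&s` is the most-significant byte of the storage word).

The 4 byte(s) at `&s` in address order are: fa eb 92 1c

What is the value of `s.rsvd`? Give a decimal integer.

[0]=0xfa [1]=0xeb [2]=0x92 [3]=0x1c (big-endian) → word 0xfaeb921c
err:2 @ bit 30 → (0xfaeb921c>>30)&0x3 = 0x3
rsvd:30 @ bit 0 → (0xfaeb921c>>0)&0x3fffffff = 0x3aeb921c  ←
rsvd signed 30b, MSB=1: 988516892 - 1073741824 = -85224932

-85224932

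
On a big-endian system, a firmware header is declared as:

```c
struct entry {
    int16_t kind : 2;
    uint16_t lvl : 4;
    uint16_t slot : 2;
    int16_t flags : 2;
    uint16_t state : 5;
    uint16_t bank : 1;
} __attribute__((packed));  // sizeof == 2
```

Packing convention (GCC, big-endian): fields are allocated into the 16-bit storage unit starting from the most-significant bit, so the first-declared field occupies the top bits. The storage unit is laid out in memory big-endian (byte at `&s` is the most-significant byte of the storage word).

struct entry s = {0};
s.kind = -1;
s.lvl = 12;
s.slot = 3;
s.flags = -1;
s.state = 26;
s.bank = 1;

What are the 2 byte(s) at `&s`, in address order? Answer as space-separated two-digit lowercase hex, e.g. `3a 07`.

f3 f5

kind:2 = -1 → 0x3 << 14 → word 0xc000
lvl:4 = 12 → 0xc << 10 → word 0xf000
slot:2 = 3 → 0x3 << 8 → word 0xf300
flags:2 = -1 → 0x3 << 6 → word 0xf3c0
state:5 = 26 → 0x1a << 1 → word 0xf3f4
bank:1 = 1 → 0x1 << 0 → word 0xf3f5
word = 0xf3f5 → big-endian bytes:
  [0]=0xf3  [1]=0xf5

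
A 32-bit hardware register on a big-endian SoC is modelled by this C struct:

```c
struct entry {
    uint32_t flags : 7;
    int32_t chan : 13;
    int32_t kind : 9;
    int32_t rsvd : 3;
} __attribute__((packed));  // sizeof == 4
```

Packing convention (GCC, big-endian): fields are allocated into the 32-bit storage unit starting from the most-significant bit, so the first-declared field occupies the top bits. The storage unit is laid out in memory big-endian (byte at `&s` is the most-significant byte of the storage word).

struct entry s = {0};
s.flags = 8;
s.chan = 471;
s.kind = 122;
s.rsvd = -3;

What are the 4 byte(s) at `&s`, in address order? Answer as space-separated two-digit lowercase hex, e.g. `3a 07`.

flags (7b) val=8 bits=0x8 at bit 25: 0x10000000
chan (13b) val=471 bits=0x1d7 at bit 12: 0x101d7000
kind (9b) val=122 bits=0x7a at bit 3: 0x101d73d0
rsvd (3b) val=-3 bits=0x5 at bit 0: 0x101d73d5
word = 0x101d73d5 → big-endian bytes:
  [0]=0x10  [1]=0x1d  [2]=0x73  [3]=0xd5

10 1d 73 d5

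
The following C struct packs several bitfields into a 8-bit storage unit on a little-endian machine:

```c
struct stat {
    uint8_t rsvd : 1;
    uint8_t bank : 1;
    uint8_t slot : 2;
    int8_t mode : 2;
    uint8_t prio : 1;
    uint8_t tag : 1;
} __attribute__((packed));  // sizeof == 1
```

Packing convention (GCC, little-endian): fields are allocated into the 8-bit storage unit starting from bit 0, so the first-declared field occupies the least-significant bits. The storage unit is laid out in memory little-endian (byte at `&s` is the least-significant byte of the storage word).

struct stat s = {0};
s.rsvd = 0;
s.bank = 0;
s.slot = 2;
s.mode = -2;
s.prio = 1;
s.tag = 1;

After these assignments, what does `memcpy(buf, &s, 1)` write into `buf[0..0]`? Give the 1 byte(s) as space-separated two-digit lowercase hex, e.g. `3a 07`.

[0+:1] rsvd=0 & 0x1 = 0x0; word=0x00
[1+:1] bank=0 & 0x1 = 0x0; word=0x00
[2+:2] slot=2 & 0x3 = 0x2; word=0x08
[4+:2] mode=-2 & 0x3 = 0x2; word=0x28
[6+:1] prio=1 & 0x1 = 0x1; word=0x68
[7+:1] tag=1 & 0x1 = 0x1; word=0xe8
word = 0xe8 → little-endian bytes:
  [0]=0xe8

e8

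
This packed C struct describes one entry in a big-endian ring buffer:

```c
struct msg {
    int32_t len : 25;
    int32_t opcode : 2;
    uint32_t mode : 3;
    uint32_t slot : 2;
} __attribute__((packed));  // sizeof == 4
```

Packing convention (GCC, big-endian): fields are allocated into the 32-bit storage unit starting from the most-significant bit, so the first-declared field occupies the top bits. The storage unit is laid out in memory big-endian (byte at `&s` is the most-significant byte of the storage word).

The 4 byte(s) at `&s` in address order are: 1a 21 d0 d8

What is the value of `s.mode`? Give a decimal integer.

[0]=0x1a [1]=0x21 [2]=0xd0 [3]=0xd8 (big-endian) → word 0x1a21d0d8
len [7+:25] = (word>>7) & 0x1ffffff = 3425185
opcode [5+:2] = (word>>5) & 0x3 = 2
mode [2+:3] = (word>>2) & 0x7 = 6  ←
slot [0+:2] = (word>>0) & 0x3 = 0

6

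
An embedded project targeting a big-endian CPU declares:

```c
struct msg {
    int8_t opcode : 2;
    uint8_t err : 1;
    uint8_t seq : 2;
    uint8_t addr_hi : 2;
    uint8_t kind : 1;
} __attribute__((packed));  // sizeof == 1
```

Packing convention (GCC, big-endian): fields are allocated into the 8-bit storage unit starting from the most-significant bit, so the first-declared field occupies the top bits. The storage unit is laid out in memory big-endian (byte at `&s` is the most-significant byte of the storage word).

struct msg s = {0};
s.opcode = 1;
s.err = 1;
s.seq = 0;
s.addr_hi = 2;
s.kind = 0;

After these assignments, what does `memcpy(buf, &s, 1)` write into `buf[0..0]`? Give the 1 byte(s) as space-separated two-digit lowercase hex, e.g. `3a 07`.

[6+:2] opcode=1 & 0x3 = 0x1; word=0x40
[5+:1] err=1 & 0x1 = 0x1; word=0x60
[3+:2] seq=0 & 0x3 = 0x0; word=0x60
[1+:2] addr_hi=2 & 0x3 = 0x2; word=0x64
[0+:1] kind=0 & 0x1 = 0x0; word=0x64
word = 0x64 → big-endian bytes:
  [0]=0x64

64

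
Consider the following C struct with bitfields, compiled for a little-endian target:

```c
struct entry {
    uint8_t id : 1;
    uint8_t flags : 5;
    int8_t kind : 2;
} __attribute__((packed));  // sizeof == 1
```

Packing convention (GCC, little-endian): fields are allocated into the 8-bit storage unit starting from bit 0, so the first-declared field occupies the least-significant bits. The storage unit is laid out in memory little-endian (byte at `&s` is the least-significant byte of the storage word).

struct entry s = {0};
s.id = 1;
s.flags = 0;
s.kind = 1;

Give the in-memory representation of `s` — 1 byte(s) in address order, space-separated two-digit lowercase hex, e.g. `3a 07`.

41

id (1b) val=1 bits=0x1 at bit 0: 0x01
flags (5b) val=0 bits=0x0 at bit 1: 0x01
kind (2b) val=1 bits=0x1 at bit 6: 0x41
word = 0x41 → little-endian bytes:
  [0]=0x41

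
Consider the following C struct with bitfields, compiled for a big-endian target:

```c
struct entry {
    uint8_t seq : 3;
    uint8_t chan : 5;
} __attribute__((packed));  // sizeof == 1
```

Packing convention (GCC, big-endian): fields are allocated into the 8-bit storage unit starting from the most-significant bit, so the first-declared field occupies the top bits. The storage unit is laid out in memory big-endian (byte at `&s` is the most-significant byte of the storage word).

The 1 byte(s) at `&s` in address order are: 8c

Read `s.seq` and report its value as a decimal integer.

4

[0]=0x8c (big-endian) → word 0x8c
seq [5+:3] = (word>>5) & 0x7 = 4  ←
chan [0+:5] = (word>>0) & 0x1f = 12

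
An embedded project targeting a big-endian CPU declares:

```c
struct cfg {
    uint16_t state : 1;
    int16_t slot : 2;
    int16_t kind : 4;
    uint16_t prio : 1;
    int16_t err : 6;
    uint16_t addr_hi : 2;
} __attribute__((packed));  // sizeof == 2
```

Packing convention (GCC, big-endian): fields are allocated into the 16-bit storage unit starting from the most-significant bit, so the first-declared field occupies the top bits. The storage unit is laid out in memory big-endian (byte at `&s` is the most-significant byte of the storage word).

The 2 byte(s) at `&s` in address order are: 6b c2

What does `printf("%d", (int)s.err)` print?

[0]=0x6b [1]=0xc2 (big-endian) → word 0x6bc2
state [15+:1] = (word>>15) & 0x1 = 0
slot [13+:2] = (word>>13) & 0x3 = 3
kind [9+:4] = (word>>9) & 0xf = 5
prio [8+:1] = (word>>8) & 0x1 = 1
err [2+:6] = (word>>2) & 0x3f = 48  ←
addr_hi [0+:2] = (word>>0) & 0x3 = 2
err signed 6b, MSB=1: 48 - 64 = -16

-16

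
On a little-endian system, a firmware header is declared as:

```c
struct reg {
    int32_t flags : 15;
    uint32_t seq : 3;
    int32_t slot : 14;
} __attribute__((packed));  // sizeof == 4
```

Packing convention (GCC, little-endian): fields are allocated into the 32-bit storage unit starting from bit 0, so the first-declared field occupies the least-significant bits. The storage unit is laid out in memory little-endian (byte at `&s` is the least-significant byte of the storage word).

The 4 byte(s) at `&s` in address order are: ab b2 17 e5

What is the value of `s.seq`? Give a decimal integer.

7

[0]=0xab [1]=0xb2 [2]=0x17 [3]=0xe5 (little-endian) → word 0xe517b2ab
flags [0+:15] = (word>>0) & 0x7fff = 12971
seq [15+:3] = (word>>15) & 0x7 = 7  ←
slot [18+:14] = (word>>18) & 0x3fff = 14661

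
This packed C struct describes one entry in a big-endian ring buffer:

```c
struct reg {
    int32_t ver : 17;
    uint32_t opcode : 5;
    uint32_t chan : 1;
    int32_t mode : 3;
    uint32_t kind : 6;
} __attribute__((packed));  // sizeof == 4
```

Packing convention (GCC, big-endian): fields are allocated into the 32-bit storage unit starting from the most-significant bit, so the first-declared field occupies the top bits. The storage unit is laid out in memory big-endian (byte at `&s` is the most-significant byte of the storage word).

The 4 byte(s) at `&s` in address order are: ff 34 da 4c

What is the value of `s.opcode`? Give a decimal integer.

[0]=0xff [1]=0x34 [2]=0xda [3]=0x4c (big-endian) → word 0xff34da4c
ver [15+:17] = (word>>15) & 0x1ffff = 130665
opcode [10+:5] = (word>>10) & 0x1f = 22  ←
chan [9+:1] = (word>>9) & 0x1 = 1
mode [6+:3] = (word>>6) & 0x7 = 1
kind [0+:6] = (word>>0) & 0x3f = 12

22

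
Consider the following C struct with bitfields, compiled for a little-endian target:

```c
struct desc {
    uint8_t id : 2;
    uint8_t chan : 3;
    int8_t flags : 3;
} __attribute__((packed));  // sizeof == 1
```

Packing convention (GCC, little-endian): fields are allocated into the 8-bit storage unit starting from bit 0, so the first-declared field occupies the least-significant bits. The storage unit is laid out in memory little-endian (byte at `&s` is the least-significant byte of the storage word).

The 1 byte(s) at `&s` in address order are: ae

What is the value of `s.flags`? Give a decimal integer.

[0]=0xae (little-endian) → word 0xae
id:2 @ bit 0 → (0xae>>0)&0x3 = 0x2
chan:3 @ bit 2 → (0xae>>2)&0x7 = 0x3
flags:3 @ bit 5 → (0xae>>5)&0x7 = 0x5  ←
flags signed 3b, MSB=1: 5 - 8 = -3

-3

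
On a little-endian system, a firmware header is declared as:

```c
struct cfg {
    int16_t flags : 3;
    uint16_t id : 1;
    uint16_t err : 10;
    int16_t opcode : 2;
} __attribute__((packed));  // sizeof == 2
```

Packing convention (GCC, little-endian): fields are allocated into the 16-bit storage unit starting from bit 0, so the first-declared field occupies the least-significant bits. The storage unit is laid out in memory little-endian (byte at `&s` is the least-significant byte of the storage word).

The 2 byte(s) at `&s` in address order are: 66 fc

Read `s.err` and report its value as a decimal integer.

[0]=0x66 [1]=0xfc (little-endian) → word 0xfc66
flags [0+:3] = (word>>0) & 0x7 = 6
id [3+:1] = (word>>3) & 0x1 = 0
err [4+:10] = (word>>4) & 0x3ff = 966  ←
opcode [14+:2] = (word>>14) & 0x3 = 3

966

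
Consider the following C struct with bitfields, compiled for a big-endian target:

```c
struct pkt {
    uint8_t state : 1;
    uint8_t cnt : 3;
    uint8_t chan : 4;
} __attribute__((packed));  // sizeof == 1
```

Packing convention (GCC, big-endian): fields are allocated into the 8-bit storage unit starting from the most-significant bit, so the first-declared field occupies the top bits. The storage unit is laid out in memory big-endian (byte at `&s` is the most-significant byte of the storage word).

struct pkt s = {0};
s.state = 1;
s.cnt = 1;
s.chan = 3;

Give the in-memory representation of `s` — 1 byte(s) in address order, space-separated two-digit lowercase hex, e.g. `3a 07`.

state (1b) val=1 bits=0x1 at bit 7: 0x80
cnt (3b) val=1 bits=0x1 at bit 4: 0x90
chan (4b) val=3 bits=0x3 at bit 0: 0x93
word = 0x93 → big-endian bytes:
  [0]=0x93

93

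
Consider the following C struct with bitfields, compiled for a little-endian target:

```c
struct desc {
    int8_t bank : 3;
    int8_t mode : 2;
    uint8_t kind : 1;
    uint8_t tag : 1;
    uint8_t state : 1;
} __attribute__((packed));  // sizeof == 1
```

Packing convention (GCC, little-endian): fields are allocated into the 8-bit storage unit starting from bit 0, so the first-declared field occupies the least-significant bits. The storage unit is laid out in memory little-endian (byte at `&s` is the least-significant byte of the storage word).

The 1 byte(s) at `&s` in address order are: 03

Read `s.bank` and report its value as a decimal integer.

[0]=0x03 (little-endian) → word 0x03
bank [0+:3] = (word>>0) & 0x7 = 3  ←
mode [3+:2] = (word>>3) & 0x3 = 0
kind [5+:1] = (word>>5) & 0x1 = 0
tag [6+:1] = (word>>6) & 0x1 = 0
state [7+:1] = (word>>7) & 0x1 = 0
bank signed 3b, MSB=0: value = 3

3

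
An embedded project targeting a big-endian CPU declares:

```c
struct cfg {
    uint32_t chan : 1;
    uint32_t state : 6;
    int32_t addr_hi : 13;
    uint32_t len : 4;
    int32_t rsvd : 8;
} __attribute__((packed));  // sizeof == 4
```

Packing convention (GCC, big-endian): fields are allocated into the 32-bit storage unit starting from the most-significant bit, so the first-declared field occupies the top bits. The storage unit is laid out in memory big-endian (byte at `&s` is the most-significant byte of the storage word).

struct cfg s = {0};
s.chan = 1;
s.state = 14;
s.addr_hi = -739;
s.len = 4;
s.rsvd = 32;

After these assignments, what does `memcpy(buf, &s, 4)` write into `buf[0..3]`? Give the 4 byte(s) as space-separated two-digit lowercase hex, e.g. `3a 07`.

chan:1 = 1 → 0x1 << 31 → word 0x80000000
state:6 = 14 → 0xe << 25 → word 0x9c000000
addr_hi:13 = -739 → 0x1d1d << 12 → word 0x9dd1d000
len:4 = 4 → 0x4 << 8 → word 0x9dd1d400
rsvd:8 = 32 → 0x20 << 0 → word 0x9dd1d420
word = 0x9dd1d420 → big-endian bytes:
  [0]=0x9d  [1]=0xd1  [2]=0xd4  [3]=0x20

9d d1 d4 20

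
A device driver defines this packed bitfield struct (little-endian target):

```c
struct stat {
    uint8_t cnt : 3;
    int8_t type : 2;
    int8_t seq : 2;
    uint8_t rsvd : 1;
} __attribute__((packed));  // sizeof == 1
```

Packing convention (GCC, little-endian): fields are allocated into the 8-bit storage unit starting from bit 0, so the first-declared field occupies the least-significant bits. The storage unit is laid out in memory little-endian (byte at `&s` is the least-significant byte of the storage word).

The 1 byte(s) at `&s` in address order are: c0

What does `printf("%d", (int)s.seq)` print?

[0]=0xc0 (little-endian) → word 0xc0
cnt [0+:3] = (word>>0) & 0x7 = 0
type [3+:2] = (word>>3) & 0x3 = 0
seq [5+:2] = (word>>5) & 0x3 = 2  ←
rsvd [7+:1] = (word>>7) & 0x1 = 1
seq signed 2b, MSB=1: 2 - 4 = -2

-2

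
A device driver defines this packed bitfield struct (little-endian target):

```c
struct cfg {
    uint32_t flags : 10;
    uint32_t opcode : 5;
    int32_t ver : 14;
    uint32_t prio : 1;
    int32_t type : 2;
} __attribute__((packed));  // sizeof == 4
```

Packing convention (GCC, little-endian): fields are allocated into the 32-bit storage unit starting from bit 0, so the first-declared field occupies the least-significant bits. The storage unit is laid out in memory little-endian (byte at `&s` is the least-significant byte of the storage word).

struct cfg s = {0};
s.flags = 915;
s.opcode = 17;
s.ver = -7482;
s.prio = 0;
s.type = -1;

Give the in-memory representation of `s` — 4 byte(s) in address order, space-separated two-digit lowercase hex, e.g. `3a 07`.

[0+:10] flags=915 & 0x3ff = 0x393; word=0x00000393
[10+:5] opcode=17 & 0x1f = 0x11; word=0x00004793
[15+:14] ver=-7482 & 0x3fff = 0x22c6; word=0x11634793
[29+:1] prio=0 & 0x1 = 0x0; word=0x11634793
[30+:2] type=-1 & 0x3 = 0x3; word=0xd1634793
word = 0xd1634793 → little-endian bytes:
  [0]=0x93  [1]=0x47  [2]=0x63  [3]=0xd1

93 47 63 d1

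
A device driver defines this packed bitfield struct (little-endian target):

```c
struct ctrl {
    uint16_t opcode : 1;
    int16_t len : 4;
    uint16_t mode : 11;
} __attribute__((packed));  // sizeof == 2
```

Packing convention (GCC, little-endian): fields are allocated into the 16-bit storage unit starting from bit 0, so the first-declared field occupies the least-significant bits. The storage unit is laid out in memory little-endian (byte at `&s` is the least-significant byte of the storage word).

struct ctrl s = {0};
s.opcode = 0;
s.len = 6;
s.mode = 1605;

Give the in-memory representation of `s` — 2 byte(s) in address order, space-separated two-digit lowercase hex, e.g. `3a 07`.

opcode:1 = 0 → 0x0 << 0 → word 0x0000
len:4 = 6 → 0x6 << 1 → word 0x000c
mode:11 = 1605 → 0x645 << 5 → word 0xc8ac
word = 0xc8ac → little-endian bytes:
  [0]=0xac  [1]=0xc8

ac c8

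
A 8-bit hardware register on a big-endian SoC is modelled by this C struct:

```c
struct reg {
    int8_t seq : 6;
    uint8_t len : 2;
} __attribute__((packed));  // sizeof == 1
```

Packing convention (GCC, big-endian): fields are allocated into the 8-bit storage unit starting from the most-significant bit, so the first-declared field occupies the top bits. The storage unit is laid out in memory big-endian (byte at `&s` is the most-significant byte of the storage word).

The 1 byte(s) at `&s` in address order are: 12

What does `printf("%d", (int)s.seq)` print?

4

[0]=0x12 (big-endian) → word 0x12
seq [2+:6] = (word>>2) & 0x3f = 4  ←
len [0+:2] = (word>>0) & 0x3 = 2
seq signed 6b, MSB=0: value = 4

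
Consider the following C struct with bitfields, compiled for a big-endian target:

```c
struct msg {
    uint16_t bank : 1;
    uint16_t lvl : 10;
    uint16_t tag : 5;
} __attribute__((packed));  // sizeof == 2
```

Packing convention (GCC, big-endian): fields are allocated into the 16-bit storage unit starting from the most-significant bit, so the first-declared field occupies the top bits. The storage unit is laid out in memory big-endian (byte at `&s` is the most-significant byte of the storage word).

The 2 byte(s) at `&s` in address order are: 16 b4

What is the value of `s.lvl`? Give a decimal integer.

[0]=0x16 [1]=0xb4 (big-endian) → word 0x16b4
bank [15+:1] = (word>>15) & 0x1 = 0
lvl [5+:10] = (word>>5) & 0x3ff = 181  ←
tag [0+:5] = (word>>0) & 0x1f = 20

181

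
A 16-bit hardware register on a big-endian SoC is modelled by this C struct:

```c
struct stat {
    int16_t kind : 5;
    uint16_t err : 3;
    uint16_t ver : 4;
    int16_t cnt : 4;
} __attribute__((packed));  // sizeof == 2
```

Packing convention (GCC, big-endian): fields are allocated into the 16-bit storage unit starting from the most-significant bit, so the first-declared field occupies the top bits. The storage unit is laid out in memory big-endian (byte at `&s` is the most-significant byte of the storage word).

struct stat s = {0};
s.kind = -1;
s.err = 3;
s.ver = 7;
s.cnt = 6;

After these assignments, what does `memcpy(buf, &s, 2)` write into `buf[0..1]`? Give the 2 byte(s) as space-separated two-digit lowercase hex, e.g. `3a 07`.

fb 76

kind:5 = -1 → 0x1f << 11 → word 0xf800
err:3 = 3 → 0x3 << 8 → word 0xfb00
ver:4 = 7 → 0x7 << 4 → word 0xfb70
cnt:4 = 6 → 0x6 << 0 → word 0xfb76
word = 0xfb76 → big-endian bytes:
  [0]=0xfb  [1]=0x76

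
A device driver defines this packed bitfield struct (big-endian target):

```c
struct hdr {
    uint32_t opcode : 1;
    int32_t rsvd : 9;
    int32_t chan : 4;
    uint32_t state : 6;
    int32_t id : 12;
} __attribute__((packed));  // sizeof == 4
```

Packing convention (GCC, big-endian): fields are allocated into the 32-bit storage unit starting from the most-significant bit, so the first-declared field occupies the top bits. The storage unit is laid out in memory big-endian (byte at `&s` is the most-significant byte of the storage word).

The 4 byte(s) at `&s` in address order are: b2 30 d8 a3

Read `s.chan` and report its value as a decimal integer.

[0]=0xb2 [1]=0x30 [2]=0xd8 [3]=0xa3 (big-endian) → word 0xb230d8a3
opcode [31+:1] = (word>>31) & 0x1 = 1
rsvd [22+:9] = (word>>22) & 0x1ff = 200
chan [18+:4] = (word>>18) & 0xf = 12  ←
state [12+:6] = (word>>12) & 0x3f = 13
id [0+:12] = (word>>0) & 0xfff = 2211
chan signed 4b, MSB=1: 12 - 16 = -4

-4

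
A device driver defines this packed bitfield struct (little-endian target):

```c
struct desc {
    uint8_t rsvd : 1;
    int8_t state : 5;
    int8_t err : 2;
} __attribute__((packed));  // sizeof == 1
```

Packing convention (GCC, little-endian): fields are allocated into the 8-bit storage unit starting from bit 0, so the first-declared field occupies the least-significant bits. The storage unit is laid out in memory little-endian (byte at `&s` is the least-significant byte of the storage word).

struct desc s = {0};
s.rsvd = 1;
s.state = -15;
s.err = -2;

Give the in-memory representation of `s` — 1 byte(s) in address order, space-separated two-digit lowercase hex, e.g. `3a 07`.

a3

[0+:1] rsvd=1 & 0x1 = 0x1; word=0x01
[1+:5] state=-15 & 0x1f = 0x11; word=0x23
[6+:2] err=-2 & 0x3 = 0x2; word=0xa3
word = 0xa3 → little-endian bytes:
  [0]=0xa3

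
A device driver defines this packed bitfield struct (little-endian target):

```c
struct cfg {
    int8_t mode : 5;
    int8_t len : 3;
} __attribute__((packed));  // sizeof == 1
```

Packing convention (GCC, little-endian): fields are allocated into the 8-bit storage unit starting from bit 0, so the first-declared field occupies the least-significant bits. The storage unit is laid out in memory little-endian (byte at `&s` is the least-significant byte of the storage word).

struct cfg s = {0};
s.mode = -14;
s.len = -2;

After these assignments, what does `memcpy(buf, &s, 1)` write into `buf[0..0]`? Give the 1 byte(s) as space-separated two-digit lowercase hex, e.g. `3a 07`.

d2

[0+:5] mode=-14 & 0x1f = 0x12; word=0x12
[5+:3] len=-2 & 0x7 = 0x6; word=0xd2
word = 0xd2 → little-endian bytes:
  [0]=0xd2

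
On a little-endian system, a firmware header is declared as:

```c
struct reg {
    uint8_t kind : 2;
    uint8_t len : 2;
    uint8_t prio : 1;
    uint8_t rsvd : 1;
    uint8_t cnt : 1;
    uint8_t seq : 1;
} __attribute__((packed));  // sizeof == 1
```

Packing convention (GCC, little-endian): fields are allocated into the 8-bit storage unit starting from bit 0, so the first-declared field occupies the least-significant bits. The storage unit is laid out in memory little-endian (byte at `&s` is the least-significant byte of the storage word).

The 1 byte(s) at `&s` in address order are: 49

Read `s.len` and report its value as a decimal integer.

[0]=0x49 (little-endian) → word 0x49
kind:2 @ bit 0 → (0x49>>0)&0x3 = 0x1
len:2 @ bit 2 → (0x49>>2)&0x3 = 0x2  ←
prio:1 @ bit 4 → (0x49>>4)&0x1 = 0x0
rsvd:1 @ bit 5 → (0x49>>5)&0x1 = 0x0
cnt:1 @ bit 6 → (0x49>>6)&0x1 = 0x1
seq:1 @ bit 7 → (0x49>>7)&0x1 = 0x0

2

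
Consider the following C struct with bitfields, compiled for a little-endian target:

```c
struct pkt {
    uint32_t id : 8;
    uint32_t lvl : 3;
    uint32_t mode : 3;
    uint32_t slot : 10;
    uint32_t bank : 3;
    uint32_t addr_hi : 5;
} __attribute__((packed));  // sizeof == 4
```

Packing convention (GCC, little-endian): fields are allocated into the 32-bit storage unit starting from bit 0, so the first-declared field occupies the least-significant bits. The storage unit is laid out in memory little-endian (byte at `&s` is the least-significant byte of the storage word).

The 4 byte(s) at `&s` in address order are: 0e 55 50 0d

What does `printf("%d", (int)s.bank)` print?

[0]=0x0e [1]=0x55 [2]=0x50 [3]=0x0d (little-endian) → word 0x0d50550e
id:8 @ bit 0 → (0x0d50550e>>0)&0xff = 0xe
lvl:3 @ bit 8 → (0x0d50550e>>8)&0x7 = 0x5
mode:3 @ bit 11 → (0x0d50550e>>11)&0x7 = 0x2
slot:10 @ bit 14 → (0x0d50550e>>14)&0x3ff = 0x141
bank:3 @ bit 24 → (0x0d50550e>>24)&0x7 = 0x5  ←
addr_hi:5 @ bit 27 → (0x0d50550e>>27)&0x1f = 0x1

5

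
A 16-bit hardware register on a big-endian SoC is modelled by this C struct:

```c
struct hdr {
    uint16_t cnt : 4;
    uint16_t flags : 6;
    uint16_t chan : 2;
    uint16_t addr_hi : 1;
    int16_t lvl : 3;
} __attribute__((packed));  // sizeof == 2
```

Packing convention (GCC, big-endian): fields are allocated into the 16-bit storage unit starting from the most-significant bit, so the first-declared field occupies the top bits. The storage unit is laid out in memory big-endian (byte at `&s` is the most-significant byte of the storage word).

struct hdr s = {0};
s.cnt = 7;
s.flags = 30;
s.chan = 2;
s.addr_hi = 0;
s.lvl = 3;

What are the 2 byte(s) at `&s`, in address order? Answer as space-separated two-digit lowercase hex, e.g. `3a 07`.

77 a3

cnt:4 = 7 → 0x7 << 12 → word 0x7000
flags:6 = 30 → 0x1e << 6 → word 0x7780
chan:2 = 2 → 0x2 << 4 → word 0x77a0
addr_hi:1 = 0 → 0x0 << 3 → word 0x77a0
lvl:3 = 3 → 0x3 << 0 → word 0x77a3
word = 0x77a3 → big-endian bytes:
  [0]=0x77  [1]=0xa3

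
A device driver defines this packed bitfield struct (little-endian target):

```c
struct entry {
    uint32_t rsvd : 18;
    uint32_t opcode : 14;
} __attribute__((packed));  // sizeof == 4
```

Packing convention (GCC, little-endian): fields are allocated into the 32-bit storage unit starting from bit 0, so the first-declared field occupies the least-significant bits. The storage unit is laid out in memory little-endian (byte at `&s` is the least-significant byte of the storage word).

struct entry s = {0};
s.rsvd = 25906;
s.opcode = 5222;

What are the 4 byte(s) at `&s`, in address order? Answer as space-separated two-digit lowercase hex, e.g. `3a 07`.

32 65 98 51

rsvd:18 = 25906 → 0x6532 << 0 → word 0x00006532
opcode:14 = 5222 → 0x1466 << 18 → word 0x51986532
word = 0x51986532 → little-endian bytes:
  [0]=0x32  [1]=0x65  [2]=0x98  [3]=0x51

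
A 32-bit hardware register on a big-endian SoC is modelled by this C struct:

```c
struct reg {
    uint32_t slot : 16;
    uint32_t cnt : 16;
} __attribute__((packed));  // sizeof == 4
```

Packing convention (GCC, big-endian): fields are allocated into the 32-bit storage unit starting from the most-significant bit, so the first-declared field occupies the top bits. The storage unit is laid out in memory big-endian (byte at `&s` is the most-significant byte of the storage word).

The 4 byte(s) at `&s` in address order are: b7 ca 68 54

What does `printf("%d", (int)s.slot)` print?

[0]=0xb7 [1]=0xca [2]=0x68 [3]=0x54 (big-endian) → word 0xb7ca6854
slot:16 @ bit 16 → (0xb7ca6854>>16)&0xffff = 0xb7ca  ←
cnt:16 @ bit 0 → (0xb7ca6854>>0)&0xffff = 0x6854

47050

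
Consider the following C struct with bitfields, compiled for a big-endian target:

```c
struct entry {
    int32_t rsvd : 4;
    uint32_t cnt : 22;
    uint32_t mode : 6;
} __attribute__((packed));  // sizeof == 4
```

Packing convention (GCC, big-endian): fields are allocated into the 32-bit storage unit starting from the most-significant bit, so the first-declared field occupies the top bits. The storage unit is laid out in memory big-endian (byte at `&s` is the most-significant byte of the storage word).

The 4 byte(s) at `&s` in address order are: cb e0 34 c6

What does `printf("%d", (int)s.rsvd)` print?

-4

[0]=0xcb [1]=0xe0 [2]=0x34 [3]=0xc6 (big-endian) → word 0xcbe034c6
rsvd [28+:4] = (word>>28) & 0xf = 12  ←
cnt [6+:22] = (word>>6) & 0x3fffff = 3113171
mode [0+:6] = (word>>0) & 0x3f = 6
rsvd signed 4b, MSB=1: 12 - 16 = -4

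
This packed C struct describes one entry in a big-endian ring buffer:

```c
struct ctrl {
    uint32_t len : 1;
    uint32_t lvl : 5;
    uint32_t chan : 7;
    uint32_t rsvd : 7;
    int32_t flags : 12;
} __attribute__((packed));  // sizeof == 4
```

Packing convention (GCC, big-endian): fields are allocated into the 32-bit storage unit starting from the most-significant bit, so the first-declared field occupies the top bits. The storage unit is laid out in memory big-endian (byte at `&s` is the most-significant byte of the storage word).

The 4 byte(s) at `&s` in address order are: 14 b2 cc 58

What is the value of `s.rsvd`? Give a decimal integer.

44

[0]=0x14 [1]=0xb2 [2]=0xcc [3]=0x58 (big-endian) → word 0x14b2cc58
len [31+:1] = (word>>31) & 0x1 = 0
lvl [26+:5] = (word>>26) & 0x1f = 5
chan [19+:7] = (word>>19) & 0x7f = 22
rsvd [12+:7] = (word>>12) & 0x7f = 44  ←
flags [0+:12] = (word>>0) & 0xfff = 3160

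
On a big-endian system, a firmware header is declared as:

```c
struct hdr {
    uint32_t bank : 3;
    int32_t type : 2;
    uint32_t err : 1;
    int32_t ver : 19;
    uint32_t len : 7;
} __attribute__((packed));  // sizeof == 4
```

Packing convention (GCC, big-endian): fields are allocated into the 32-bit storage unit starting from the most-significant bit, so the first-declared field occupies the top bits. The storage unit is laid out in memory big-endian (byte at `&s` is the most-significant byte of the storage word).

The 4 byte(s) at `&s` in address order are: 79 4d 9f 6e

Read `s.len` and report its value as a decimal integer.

[0]=0x79 [1]=0x4d [2]=0x9f [3]=0x6e (big-endian) → word 0x794d9f6e
bank:3 @ bit 29 → (0x794d9f6e>>29)&0x7 = 0x3
type:2 @ bit 27 → (0x794d9f6e>>27)&0x3 = 0x3
err:1 @ bit 26 → (0x794d9f6e>>26)&0x1 = 0x0
ver:19 @ bit 7 → (0x794d9f6e>>7)&0x7ffff = 0x29b3e
len:7 @ bit 0 → (0x794d9f6e>>0)&0x7f = 0x6e  ←

110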